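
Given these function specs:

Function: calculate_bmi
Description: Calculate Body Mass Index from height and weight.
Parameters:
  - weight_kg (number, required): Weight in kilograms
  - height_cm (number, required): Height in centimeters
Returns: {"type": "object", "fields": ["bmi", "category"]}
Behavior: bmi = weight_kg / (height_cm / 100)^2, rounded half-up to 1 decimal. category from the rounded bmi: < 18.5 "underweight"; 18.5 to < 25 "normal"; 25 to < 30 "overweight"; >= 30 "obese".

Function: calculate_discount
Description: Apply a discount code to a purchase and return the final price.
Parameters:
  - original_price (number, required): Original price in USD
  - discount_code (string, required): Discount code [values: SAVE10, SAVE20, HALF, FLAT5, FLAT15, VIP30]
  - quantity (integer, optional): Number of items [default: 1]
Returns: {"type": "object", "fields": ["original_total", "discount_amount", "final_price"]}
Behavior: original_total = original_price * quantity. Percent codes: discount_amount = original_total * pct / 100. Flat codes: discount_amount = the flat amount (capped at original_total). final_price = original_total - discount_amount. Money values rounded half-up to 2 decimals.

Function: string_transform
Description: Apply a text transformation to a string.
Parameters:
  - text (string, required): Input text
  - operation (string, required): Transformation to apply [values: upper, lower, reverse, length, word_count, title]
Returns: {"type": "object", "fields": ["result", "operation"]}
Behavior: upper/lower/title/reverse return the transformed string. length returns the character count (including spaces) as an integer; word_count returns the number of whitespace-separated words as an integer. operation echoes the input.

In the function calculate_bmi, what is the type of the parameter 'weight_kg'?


The calculate_bmi spec declares:
  - weight_kg (number, required): Weight in kilograms
Type:
number


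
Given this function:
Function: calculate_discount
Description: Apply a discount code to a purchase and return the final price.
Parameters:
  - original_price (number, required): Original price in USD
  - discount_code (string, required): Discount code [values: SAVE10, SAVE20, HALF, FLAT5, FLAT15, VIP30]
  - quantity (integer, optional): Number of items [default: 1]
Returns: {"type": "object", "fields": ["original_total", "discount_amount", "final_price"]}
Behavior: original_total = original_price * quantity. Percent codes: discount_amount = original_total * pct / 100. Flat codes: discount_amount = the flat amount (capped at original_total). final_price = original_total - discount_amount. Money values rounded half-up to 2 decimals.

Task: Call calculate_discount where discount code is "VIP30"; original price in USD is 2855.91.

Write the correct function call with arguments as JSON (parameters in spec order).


Mapping each described value to its parameter name:
  'Discount code' -> discount_code = "VIP30"
  'Original price in USD' -> original_price = 2855.91
calculate_discount({"original_price": 2855.91, "discount_code": "VIP30"})


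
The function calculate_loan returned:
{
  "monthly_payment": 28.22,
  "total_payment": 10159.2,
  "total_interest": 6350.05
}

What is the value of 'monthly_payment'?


28.22


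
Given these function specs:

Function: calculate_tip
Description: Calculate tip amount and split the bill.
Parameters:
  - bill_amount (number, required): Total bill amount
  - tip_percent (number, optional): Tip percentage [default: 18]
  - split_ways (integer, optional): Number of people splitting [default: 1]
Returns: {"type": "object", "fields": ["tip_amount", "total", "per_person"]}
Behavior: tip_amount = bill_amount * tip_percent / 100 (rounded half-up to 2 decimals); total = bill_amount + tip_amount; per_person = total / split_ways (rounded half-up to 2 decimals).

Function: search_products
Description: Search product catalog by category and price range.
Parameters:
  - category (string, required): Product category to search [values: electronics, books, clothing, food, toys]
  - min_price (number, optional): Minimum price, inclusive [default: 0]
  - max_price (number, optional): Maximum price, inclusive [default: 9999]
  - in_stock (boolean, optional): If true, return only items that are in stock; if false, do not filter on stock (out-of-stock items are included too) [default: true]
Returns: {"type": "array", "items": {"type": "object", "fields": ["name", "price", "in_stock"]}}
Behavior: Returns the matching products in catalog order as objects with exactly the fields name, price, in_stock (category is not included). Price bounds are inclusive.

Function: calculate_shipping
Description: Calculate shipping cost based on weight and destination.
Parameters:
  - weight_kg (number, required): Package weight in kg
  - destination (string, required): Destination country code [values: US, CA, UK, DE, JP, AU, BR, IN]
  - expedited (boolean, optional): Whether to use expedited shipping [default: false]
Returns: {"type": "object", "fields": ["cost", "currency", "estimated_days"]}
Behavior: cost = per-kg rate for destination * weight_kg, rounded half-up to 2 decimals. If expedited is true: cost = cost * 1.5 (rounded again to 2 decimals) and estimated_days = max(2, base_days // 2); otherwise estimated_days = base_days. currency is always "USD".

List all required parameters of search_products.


Parameters of search_products and their required/optional flag:
  category: required
  min_price: optional
  max_price: optional
  in_stock: optional
category


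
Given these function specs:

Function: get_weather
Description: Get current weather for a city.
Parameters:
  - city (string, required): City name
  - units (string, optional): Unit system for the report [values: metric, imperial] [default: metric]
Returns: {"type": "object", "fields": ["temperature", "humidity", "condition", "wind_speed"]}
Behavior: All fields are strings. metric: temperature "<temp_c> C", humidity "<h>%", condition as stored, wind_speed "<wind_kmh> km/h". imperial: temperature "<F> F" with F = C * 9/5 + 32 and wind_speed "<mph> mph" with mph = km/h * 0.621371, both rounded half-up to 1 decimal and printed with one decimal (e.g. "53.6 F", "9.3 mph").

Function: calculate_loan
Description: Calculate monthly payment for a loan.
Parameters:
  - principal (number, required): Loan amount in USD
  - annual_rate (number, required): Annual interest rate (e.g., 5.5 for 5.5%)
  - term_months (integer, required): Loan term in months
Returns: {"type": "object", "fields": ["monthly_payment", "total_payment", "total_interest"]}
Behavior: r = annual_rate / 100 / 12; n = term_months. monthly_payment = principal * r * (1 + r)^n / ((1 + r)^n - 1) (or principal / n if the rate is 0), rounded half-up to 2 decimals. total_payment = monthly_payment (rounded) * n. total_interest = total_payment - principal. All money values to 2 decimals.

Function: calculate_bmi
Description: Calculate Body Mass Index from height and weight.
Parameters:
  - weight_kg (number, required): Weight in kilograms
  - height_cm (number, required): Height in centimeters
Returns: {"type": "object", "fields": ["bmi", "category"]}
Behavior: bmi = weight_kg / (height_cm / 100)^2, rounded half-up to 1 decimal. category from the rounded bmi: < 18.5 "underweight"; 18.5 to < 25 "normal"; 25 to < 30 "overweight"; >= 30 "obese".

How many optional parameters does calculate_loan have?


Parameters of calculate_loan: principal (required), annual_rate (required), term_months (required)
Optional count:
0


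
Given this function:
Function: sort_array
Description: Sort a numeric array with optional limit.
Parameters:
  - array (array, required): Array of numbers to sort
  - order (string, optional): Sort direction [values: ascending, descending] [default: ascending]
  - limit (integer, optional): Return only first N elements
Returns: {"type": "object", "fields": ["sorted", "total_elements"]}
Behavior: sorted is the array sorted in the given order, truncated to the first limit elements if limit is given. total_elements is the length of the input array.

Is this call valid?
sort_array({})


Checking required parameters...
Missing required parameter: array
Invalid - missing required parameter 'array'


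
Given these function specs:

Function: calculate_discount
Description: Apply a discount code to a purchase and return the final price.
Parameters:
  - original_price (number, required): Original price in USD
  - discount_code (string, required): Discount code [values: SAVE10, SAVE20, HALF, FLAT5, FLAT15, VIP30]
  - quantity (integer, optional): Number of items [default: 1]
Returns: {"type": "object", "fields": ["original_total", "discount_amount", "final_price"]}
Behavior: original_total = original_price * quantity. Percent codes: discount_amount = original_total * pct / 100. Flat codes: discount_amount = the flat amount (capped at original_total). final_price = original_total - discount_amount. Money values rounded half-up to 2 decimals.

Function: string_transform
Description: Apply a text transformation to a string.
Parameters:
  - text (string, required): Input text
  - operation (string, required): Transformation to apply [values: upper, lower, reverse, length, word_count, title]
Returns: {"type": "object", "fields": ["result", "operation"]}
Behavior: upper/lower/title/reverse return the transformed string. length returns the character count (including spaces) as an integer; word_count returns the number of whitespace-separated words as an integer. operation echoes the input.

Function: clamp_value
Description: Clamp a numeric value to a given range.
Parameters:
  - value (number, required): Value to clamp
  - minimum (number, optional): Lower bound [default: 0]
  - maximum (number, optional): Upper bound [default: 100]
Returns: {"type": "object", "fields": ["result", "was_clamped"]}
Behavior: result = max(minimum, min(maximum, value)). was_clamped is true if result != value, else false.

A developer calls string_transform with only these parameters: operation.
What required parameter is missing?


Required parameters: text, operation
Provided: operation
Missing: text
text


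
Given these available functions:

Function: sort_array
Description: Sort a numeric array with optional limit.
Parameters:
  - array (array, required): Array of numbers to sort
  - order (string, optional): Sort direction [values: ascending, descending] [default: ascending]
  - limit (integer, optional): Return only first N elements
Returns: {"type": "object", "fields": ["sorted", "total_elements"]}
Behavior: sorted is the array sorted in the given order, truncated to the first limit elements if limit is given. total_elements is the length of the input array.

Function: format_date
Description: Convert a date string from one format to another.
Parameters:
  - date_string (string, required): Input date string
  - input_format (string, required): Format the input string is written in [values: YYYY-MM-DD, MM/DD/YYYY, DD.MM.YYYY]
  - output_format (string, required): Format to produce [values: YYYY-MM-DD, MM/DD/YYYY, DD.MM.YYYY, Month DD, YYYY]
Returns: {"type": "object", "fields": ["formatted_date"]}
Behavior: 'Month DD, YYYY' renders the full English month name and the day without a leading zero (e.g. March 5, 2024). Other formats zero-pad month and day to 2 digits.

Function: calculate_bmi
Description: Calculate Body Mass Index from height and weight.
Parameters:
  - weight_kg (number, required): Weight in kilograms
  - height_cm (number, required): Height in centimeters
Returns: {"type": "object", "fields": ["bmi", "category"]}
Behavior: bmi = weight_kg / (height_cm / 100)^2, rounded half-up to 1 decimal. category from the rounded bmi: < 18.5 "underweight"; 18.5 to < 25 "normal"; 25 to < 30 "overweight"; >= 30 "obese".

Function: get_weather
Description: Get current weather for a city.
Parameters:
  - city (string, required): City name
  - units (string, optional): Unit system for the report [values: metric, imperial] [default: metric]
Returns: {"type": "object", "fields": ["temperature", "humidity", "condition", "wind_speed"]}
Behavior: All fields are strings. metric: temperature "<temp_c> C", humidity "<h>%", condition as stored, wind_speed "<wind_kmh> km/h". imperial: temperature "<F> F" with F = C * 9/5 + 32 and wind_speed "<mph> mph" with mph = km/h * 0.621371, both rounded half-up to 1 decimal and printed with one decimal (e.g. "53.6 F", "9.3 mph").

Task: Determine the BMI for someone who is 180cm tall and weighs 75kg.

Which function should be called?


The task needs a function whose description is: Calculate Body Mass Index from height and weight.
calculate_bmi


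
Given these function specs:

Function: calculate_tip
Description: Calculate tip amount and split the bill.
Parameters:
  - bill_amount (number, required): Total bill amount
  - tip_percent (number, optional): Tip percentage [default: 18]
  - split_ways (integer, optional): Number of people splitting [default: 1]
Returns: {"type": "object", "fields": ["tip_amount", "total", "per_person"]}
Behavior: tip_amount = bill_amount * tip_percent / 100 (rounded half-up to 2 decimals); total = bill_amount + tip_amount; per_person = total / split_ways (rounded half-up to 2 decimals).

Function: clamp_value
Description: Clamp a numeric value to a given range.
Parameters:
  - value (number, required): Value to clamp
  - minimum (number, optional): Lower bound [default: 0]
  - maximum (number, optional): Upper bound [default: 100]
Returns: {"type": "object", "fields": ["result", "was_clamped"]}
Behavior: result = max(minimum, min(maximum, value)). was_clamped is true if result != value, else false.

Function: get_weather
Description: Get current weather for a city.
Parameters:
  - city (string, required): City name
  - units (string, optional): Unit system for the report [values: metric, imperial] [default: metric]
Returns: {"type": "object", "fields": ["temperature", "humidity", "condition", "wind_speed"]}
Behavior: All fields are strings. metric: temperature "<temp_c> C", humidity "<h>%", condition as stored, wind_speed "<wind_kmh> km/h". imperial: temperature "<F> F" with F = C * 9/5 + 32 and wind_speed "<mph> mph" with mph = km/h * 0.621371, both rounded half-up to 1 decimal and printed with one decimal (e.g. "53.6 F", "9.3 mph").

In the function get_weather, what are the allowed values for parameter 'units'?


The get_weather spec declares:
  - units (string, optional): Unit system for the report [values: metric, imperial] [default: metric]
Allowed values:
metric, imperial


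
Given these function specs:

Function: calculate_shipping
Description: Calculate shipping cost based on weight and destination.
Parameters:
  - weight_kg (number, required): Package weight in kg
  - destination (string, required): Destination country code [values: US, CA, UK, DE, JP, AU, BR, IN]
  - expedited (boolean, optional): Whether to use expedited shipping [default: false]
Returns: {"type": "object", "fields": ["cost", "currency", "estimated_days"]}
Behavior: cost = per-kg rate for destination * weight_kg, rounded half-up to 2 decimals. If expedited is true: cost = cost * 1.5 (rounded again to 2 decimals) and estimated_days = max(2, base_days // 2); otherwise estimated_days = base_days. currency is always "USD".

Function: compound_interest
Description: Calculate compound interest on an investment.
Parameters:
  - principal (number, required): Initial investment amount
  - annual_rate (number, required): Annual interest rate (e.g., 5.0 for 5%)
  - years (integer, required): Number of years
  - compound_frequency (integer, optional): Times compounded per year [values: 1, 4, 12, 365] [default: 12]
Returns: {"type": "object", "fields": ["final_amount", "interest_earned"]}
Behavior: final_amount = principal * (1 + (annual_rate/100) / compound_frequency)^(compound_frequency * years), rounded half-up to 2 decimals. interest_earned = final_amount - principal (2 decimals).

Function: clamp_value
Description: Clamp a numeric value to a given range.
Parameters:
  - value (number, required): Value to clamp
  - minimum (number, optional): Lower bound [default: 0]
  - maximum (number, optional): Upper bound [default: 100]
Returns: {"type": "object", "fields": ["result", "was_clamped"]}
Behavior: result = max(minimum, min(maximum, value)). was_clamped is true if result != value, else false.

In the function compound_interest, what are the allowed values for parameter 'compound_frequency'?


The compound_interest spec declares:
  - compound_frequency (integer, optional): Times compounded per year [values: 1, 4, 12, 365] [default: 12]
Allowed values:
1, 4, 12, 365


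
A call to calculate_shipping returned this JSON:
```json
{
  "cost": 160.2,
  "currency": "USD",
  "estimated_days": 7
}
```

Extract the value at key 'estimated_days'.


7


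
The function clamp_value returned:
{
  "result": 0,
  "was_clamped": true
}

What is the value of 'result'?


0


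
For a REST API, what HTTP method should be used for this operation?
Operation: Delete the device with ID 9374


GET = read, POST = create, PUT = update/replace, DELETE = remove
This operation is a removal.
DELETE


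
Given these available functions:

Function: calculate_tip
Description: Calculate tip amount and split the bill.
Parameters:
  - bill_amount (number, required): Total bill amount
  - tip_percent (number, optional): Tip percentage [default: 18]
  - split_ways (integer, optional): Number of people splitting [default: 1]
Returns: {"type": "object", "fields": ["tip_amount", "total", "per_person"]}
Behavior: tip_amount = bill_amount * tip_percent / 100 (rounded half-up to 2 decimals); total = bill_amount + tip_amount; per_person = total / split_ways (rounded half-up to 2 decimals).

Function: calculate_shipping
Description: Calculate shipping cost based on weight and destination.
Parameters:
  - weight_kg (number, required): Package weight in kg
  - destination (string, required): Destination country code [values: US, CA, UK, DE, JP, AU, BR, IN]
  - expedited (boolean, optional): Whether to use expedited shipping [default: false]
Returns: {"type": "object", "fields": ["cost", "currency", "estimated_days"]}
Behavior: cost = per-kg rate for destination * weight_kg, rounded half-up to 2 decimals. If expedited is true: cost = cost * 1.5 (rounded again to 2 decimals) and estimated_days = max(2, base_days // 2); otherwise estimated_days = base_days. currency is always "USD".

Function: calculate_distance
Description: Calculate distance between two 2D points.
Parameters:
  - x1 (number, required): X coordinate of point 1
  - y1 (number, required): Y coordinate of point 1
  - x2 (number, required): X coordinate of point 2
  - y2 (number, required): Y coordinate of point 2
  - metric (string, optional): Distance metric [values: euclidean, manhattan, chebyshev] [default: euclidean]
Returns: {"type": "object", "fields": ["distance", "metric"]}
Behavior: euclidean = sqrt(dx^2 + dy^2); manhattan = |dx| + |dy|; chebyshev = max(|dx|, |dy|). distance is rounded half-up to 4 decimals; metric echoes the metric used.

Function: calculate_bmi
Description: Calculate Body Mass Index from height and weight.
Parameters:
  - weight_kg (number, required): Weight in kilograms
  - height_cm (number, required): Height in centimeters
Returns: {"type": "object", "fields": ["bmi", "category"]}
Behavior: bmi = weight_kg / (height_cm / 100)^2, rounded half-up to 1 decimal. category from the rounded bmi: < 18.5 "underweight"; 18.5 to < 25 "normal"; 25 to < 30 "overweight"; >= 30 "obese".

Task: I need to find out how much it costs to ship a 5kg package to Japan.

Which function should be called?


The task needs a function whose description is: Calculate shipping cost based on weight and destination.
calculate_shipping


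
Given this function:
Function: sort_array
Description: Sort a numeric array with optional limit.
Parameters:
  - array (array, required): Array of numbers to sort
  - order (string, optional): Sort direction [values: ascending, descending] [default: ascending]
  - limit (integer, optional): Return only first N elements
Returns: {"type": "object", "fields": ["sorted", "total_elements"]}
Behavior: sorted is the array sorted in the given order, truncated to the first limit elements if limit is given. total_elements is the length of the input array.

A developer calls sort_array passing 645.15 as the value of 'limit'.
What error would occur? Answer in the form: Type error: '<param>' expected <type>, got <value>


Spec: 'limit' is declared as integer; 645.15 is a non-integer number.
Type error: 'limit' expected integer, got 645.15


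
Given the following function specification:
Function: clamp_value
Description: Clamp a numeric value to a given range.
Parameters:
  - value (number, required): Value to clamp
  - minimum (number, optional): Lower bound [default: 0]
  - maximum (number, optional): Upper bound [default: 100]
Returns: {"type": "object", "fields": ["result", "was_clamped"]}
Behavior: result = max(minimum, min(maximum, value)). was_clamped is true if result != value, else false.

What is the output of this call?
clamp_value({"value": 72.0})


Defaults applied: minimum=0, maximum=100
result = max(0, min(100, 72.0)) = max(0, 72.0) = 72.0
was_clamped = (72.0 != 72.0) = false
Output:
{"result": 72.0, "was_clamped": false}


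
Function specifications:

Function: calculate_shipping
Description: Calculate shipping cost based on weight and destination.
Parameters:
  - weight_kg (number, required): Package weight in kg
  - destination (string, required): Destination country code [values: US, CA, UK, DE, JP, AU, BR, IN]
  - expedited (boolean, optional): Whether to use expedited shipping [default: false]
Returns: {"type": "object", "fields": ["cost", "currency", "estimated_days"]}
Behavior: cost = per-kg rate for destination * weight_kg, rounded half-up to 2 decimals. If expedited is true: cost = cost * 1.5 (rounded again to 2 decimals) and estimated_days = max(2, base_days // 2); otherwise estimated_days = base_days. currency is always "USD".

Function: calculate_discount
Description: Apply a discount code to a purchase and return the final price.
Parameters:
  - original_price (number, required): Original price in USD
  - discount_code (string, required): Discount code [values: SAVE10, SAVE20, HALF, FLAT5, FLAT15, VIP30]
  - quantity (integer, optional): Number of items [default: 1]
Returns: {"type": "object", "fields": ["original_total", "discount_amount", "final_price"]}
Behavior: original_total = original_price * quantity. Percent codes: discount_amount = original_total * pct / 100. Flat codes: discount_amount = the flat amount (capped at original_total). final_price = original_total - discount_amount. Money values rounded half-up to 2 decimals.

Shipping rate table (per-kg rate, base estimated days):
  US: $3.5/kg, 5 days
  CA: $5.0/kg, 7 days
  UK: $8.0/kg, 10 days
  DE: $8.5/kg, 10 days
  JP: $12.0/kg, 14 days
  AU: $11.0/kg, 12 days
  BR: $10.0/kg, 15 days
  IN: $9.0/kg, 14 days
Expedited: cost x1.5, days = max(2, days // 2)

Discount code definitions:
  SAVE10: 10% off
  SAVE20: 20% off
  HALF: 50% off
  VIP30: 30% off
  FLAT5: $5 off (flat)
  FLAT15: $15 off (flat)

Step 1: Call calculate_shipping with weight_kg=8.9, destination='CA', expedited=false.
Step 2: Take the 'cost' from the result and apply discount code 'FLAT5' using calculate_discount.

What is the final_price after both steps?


Step 1: calculate_shipping(weight_kg=8.9, destination=CA, expedited=false)
  Rate for CA: $5.0/kg, base 7 days
  cost = 5.0 * 8.9 = 44.5 -> 44.50
  expedited not set/false: estimated_days = 7
  -> cost = 44.50 USD
Step 2: calculate_discount(original_price=44.5, discount_code=FLAT5, quantity=1)
  original_total = 44.5 * 1 = 44.50
  FLAT5 = $5 flat: discount_amount = min(5.00, 44.50) = 5.00
  final_price = 44.50 - 5.00 = 39.50
  -> final_price = 39.50
$39.50


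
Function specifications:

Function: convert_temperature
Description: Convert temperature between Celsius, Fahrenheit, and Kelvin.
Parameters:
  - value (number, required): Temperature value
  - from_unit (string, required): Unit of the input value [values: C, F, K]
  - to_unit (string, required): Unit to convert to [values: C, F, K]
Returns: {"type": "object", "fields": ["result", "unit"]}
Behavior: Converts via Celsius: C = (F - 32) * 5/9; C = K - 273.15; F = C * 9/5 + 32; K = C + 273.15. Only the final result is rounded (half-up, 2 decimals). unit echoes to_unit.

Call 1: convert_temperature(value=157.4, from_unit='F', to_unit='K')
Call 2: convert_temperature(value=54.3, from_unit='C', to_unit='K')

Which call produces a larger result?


Call 1:
  To C: (157.4 - 32) * 5/9 = 69.666667
  To K: 69.666667 + 273.15 = 342.816667
  Round to 2 decimals: 342.82
  -> 342.82 K
Call 2:
  Input already in C: 54.3
  To K: 54.3 + 273.15 = 327.45
  Round to 2 decimals: 327.45
  -> 327.45 K
Call 1 (342.82 K)


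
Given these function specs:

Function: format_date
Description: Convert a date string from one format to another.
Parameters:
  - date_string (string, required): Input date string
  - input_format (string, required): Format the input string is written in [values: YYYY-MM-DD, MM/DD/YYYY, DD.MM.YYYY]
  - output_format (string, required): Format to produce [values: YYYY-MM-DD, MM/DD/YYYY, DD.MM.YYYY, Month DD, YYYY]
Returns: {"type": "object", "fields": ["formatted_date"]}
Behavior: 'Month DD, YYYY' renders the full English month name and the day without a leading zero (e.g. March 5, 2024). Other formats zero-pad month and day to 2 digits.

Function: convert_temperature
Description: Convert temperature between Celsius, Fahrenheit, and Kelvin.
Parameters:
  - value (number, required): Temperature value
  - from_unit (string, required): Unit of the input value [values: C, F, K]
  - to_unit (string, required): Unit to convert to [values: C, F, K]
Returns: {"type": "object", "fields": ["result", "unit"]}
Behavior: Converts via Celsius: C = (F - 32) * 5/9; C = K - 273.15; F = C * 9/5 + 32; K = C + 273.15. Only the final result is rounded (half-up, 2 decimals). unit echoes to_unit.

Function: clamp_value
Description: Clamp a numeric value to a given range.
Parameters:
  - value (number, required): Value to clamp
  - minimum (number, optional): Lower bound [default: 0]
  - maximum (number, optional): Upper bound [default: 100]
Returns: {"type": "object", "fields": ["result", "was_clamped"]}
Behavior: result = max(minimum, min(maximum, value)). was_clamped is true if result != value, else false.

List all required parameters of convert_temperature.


Parameters of convert_temperature and their required/optional flag:
  value: required
  from_unit: required
  to_unit: required
from_unit, to_unit, value


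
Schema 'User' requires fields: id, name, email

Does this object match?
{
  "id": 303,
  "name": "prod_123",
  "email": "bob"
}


Checking required fields... All present.
Valid - all required fields present


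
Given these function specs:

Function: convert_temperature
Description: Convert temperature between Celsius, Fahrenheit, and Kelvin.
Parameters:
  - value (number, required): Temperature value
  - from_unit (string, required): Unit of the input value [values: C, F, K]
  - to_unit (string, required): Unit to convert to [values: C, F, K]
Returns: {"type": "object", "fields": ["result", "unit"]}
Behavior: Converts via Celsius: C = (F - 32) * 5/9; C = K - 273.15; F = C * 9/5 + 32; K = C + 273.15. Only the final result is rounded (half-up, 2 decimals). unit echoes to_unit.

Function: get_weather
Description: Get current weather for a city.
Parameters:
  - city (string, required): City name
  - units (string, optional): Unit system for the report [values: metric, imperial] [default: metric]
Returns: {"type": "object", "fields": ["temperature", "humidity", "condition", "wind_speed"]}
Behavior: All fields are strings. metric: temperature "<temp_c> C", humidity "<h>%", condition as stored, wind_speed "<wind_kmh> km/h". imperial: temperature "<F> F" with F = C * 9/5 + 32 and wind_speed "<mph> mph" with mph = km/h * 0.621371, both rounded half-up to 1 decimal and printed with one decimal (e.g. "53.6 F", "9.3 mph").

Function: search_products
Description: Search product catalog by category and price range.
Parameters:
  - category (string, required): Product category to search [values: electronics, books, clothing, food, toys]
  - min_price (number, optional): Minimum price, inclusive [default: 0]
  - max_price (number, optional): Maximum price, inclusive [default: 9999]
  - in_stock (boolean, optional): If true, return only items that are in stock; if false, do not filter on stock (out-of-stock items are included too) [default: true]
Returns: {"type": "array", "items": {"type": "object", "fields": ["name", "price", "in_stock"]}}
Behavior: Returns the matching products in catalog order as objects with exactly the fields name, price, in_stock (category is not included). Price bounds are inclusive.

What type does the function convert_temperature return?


The convert_temperature spec declares Returns: {"type": "object", "fields": ["result", "unit"]}
Type:
object


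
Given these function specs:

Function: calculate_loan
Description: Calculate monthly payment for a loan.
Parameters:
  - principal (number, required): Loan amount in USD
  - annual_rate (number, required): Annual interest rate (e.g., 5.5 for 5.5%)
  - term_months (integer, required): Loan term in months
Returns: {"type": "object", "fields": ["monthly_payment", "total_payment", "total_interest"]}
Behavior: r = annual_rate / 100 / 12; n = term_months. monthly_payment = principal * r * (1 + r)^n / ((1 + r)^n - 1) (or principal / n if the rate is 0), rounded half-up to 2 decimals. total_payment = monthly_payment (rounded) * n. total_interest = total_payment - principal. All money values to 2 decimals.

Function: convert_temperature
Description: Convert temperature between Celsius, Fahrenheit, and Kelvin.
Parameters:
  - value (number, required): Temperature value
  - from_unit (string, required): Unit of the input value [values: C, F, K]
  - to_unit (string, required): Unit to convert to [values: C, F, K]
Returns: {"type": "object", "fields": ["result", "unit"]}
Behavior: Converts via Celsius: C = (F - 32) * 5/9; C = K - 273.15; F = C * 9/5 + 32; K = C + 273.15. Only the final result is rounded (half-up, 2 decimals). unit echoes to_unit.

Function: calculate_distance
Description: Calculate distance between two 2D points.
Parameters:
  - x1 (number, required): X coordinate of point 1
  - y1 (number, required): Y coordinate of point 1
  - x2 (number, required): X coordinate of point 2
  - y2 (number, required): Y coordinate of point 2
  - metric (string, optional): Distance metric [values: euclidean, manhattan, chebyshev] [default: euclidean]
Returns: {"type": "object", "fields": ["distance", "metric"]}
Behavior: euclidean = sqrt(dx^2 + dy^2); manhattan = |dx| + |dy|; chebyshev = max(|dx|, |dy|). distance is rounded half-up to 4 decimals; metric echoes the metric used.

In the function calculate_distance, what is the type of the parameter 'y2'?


The calculate_distance spec declares:
  - y2 (number, required): Y coordinate of point 2
Type:
number


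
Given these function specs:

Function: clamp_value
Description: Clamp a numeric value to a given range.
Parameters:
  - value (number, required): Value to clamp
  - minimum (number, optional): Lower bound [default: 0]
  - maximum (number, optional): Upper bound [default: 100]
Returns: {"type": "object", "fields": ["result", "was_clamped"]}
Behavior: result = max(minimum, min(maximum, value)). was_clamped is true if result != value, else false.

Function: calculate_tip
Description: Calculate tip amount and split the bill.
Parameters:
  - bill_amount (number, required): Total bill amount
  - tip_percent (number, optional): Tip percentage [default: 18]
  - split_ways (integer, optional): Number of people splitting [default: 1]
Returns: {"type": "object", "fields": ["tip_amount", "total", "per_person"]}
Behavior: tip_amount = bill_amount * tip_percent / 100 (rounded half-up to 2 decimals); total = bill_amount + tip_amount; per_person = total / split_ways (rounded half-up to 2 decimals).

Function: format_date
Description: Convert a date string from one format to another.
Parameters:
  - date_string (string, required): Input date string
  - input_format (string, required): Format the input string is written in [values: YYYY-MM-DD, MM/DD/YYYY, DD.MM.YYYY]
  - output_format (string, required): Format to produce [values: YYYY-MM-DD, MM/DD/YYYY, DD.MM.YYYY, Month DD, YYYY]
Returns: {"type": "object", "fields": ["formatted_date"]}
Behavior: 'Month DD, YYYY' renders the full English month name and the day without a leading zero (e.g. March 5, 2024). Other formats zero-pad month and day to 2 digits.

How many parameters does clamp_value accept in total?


Parameters of clamp_value: value (required), minimum (optional), maximum (optional)
Total:
3


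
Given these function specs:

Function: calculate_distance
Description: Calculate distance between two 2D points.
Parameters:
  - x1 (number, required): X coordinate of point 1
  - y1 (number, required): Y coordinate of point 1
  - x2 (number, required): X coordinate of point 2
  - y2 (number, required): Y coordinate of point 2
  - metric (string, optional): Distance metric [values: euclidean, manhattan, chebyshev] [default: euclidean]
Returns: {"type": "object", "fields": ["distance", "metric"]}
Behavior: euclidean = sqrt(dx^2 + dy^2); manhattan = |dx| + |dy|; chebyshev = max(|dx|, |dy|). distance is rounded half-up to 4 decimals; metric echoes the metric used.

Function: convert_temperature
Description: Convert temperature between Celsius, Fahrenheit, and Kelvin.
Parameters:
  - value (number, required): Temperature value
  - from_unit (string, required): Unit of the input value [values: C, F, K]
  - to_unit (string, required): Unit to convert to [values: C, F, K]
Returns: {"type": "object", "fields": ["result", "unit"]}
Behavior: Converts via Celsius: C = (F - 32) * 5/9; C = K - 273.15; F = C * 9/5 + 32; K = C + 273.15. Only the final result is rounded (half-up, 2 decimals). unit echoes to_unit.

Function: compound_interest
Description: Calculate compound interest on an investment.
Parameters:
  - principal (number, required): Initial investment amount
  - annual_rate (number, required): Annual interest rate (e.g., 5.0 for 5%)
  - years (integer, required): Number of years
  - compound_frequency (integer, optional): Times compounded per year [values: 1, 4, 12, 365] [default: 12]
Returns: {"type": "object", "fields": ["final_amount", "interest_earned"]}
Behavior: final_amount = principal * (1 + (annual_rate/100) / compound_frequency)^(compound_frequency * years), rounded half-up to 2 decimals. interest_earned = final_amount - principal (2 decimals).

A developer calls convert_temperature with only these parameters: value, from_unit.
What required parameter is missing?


Required parameters: value, from_unit, to_unit
Provided: value, from_unit
Missing: to_unit
to_unit


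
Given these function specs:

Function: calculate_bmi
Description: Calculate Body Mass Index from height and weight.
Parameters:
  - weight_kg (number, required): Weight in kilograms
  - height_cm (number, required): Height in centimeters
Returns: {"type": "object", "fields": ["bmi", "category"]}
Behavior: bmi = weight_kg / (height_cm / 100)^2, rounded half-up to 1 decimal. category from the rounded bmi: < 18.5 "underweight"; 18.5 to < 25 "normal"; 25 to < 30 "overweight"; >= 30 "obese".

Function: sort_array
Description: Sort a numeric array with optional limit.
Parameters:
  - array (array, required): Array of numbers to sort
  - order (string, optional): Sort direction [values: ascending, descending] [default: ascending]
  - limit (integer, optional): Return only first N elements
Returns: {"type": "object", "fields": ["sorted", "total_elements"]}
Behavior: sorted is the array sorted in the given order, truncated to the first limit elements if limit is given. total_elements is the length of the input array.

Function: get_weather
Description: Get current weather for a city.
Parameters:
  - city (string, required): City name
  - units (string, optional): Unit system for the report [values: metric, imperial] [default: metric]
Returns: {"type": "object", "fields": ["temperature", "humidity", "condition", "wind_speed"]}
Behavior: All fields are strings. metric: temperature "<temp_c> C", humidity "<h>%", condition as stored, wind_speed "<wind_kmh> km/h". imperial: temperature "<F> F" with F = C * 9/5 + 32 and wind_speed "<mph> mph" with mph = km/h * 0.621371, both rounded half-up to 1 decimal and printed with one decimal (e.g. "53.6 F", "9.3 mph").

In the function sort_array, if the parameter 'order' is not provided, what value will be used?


The sort_array spec declares:
  - order (string, optional): Sort direction [values: ascending, descending] [default: ascending]
Default:
ascending


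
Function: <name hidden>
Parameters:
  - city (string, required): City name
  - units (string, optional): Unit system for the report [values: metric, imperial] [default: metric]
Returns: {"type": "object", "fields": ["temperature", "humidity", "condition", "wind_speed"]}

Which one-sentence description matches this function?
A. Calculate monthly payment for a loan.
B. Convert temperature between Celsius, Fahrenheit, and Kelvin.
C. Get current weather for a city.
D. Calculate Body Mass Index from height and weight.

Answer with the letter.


Parameters city, units and return ["temperature", "humidity", "condition", "wind_speed"] fit: Get current weather for a city.
C


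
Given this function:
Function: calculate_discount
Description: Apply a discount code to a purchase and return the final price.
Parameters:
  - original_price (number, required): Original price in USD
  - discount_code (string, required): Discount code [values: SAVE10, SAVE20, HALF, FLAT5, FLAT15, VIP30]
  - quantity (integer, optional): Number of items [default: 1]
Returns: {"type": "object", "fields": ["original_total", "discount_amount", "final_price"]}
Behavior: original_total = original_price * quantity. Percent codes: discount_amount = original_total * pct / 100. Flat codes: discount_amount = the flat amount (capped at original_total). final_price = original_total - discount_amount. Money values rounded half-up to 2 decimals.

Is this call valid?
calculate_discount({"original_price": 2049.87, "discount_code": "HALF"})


Checking all required parameters present and types match... All valid.
Valid


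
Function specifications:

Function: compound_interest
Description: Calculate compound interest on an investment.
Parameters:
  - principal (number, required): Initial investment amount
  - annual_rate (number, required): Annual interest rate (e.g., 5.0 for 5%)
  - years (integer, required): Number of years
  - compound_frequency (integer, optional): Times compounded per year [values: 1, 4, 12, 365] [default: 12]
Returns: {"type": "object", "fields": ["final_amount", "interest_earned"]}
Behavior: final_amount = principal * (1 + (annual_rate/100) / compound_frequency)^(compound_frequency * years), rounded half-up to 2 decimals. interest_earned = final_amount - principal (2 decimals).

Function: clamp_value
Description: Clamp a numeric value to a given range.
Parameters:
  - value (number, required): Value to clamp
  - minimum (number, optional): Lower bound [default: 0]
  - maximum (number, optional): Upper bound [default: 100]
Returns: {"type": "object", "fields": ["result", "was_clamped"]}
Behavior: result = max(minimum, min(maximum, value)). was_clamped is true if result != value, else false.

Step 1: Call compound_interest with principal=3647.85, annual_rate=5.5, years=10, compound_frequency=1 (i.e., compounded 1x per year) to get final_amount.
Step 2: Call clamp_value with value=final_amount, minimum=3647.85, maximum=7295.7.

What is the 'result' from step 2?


Step 1: compound_interest
  rate per period = 5.5/100/1 = 0.055 (keep full precision); periods = 1 * 10 = 10
  (1 + 0.055)^10 = 1.70814446
  final_amount = 3647.85 * 1.70814446 = 6231.054762 -> 6231.05
  interest_earned = 6231.05 - 3647.85 = 2583.20
  -> final_amount = 6231.05
Step 2: clamp_value(value=6231.05, minimum=3647.85, maximum=7295.7)
  result = max(3647.85, min(7295.7, 6231.05)) = max(3647.85, 6231.05) = 6231.05
  was_clamped = (6231.05 != 6231.05) = false
  -> result = 6231.05
6231.05
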